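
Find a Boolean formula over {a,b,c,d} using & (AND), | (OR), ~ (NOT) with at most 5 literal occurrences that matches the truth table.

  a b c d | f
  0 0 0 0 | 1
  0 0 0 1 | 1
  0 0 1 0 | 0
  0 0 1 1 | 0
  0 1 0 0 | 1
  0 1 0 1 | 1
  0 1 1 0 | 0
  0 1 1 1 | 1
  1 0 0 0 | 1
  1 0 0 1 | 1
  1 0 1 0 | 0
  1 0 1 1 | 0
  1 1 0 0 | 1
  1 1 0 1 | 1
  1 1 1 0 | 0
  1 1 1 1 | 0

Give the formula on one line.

(((~a & d) & (b | a)) | ~c)

  ~a = 1111111100000000
  (~a & d) = 0101010100000000
  (b | a) = 0000111111111111
  ((~a & d) & (b | a)) = 0000010100000000
  ~c = 1100110011001100
  (((~a & d) & (b | a)) | ~c) = 1100110111001100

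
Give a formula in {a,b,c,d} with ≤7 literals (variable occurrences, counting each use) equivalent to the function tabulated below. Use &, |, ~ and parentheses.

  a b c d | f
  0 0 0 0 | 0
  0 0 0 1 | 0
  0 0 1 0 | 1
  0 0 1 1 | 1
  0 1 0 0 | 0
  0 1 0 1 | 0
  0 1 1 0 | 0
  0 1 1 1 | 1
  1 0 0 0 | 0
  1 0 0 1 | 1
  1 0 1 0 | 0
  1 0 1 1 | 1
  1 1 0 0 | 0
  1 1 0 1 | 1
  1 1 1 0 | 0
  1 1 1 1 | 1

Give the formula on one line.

  (d & a) = 0000000001010101
  ~b = 1111000011110000
  ~a = 1111111100000000
  (~b & ~a) = 1111000000000000
  ~c = 1100110011001100
  (~c | d) = 1101110111011101
  ((~b & ~a) | (~c | d)) = 1111110111011101
  (((~b & ~a) | (~c | d)) & c) = 0011000100010001
  ((d & a) | (((~b & ~a) | (~c | d)) & c)) = 0011000101010101

((d & a) | (((~b & ~a) | (~c | d)) & c))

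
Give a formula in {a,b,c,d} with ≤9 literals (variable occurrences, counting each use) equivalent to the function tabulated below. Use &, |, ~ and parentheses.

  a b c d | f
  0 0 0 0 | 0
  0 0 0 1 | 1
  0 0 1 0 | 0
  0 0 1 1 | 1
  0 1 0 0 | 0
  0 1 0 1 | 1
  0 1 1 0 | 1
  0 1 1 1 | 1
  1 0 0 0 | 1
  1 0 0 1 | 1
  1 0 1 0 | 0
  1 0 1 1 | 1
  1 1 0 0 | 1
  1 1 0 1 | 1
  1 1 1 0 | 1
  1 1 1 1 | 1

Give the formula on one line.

  (b & c) = 0000001100000011
  (d & c) = 0001000100010001
  ((b & c) | (d & c)) = 0001001100010011
  (d | ((b & c) | (d & c))) = 0101011101010111
  ~c = 1100110011001100
  (a & ~c) = 0000000011001100
  ((d | ((b & c) | (d & c))) | (a & ~c)) = 0101011111011111

((d | ((b & c) | (d & c))) | (a & ~c))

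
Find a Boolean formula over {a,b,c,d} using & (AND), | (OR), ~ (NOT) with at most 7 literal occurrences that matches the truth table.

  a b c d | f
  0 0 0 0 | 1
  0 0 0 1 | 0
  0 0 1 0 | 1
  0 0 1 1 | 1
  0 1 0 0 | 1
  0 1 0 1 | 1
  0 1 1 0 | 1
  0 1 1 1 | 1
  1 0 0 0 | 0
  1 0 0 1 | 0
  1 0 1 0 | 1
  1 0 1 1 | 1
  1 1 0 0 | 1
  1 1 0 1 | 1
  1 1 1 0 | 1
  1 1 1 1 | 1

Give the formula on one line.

((b | c) | (~d & ~a))

  (b | c) = 0011111100111111
  ~d = 1010101010101010
  ~a = 1111111100000000
  (~d & ~a) = 1010101000000000
  ((b | c) | (~d & ~a)) = 1011111100111111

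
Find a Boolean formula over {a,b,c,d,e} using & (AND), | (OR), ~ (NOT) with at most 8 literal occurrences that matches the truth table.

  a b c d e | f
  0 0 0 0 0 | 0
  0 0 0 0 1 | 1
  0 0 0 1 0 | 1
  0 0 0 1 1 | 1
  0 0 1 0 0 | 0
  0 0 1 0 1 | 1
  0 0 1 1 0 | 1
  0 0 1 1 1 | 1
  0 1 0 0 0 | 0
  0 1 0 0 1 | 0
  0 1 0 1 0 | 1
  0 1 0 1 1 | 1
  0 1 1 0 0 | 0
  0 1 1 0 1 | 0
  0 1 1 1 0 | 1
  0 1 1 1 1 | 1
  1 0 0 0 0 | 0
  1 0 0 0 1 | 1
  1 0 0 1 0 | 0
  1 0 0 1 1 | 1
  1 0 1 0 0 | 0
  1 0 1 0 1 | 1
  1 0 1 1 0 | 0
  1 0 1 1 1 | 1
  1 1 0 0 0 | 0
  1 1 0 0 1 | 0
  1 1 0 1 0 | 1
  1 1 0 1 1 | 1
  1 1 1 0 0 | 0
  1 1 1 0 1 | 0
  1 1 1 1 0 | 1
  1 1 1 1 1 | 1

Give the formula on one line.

  ~b = 11111111000000001111111100000000
  (~b & e) = 01010101000000000101010100000000
  ~a = 11111111111111110000000000000000
  (b | ~a) = 11111111111111110000000011111111
  (d & (b | ~a)) = 00110011001100110000000000110011
  ((~b & e) | (d & (b | ~a))) = 01110111001100110101010100110011

((~b & e) | (d & (b | ~a)))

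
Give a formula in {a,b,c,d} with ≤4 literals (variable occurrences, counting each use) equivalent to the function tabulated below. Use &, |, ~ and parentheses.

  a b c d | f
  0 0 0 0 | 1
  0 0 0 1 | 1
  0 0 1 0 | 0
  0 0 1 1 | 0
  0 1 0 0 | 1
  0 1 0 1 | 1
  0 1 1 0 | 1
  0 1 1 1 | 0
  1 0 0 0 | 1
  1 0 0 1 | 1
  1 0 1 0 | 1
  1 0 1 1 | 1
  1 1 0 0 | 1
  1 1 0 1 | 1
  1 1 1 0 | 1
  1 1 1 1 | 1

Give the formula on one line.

((a | ~c) | (b & ~d))

  ~c = 1100110011001100
  (a | ~c) = 1100110011111111
  ~d = 1010101010101010
  (b & ~d) = 0000101000001010
  ((a | ~c) | (b & ~d)) = 1100111011111111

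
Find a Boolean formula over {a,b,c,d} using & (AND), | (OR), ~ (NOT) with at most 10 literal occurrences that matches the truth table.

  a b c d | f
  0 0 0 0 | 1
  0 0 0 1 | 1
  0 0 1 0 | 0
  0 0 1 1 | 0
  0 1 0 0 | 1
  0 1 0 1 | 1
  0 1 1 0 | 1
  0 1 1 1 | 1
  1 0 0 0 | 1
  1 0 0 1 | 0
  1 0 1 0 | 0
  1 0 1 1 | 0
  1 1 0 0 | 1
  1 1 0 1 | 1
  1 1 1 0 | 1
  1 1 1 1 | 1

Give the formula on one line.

  ~a = 1111111100000000
  ~d = 1010101010101010
  (~a | ~d) = 1111111110101010
  ~b = 1111000011110000
  ~c = 1100110011001100
  (~b & ~c) = 1100000011000000
  (~c | ~b) = 1111110011111100
  ((~c | ~b) & c) = 0011000000110000
  ((~b & ~c) | ((~c | ~b) & c)) = 1111000011110000
  (((~b & ~c) | ((~c | ~b) & c)) & ~c) = 1100000011000000
  ((~a | ~d) & (((~b & ~c) | ((~c | ~b) & c)) & ~c)) = 1100000010000000
  (((~a | ~d) & (((~b & ~c) | ((~c | ~b) & c)) & ~c)) | b) = 1100111110001111

(((~a | ~d) & (((~b & ~c) | ((~c | ~b) & c)) & ~c)) | b)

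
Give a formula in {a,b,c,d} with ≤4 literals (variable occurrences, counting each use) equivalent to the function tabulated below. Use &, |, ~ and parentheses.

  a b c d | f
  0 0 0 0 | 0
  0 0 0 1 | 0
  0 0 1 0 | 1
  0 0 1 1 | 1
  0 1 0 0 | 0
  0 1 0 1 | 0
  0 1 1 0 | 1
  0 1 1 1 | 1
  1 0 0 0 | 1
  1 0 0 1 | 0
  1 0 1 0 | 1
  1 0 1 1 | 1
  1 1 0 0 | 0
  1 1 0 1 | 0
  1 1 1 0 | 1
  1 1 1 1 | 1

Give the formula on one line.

(((~b & a) & ~d) | c)

  ~b = 1111000011110000
  (~b & a) = 0000000011110000
  ~d = 1010101010101010
  ((~b & a) & ~d) = 0000000010100000
  (((~b & a) & ~d) | c) = 0011001110110011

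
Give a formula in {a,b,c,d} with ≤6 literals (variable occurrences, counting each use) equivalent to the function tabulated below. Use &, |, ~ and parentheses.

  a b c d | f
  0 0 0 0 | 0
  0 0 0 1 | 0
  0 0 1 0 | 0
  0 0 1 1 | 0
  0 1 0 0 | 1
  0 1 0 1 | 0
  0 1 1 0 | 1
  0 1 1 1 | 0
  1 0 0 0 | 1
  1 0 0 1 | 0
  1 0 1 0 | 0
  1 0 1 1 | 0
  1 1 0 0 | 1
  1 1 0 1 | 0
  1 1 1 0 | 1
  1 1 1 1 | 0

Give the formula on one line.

  ~d = 1010101010101010
  ~b = 1111000011110000
  ~c = 1100110011001100
  (~b & ~c) = 1100000011000000
  (a & (~b & ~c)) = 0000000011000000
  (b & ~d) = 0000101000001010
  ((a & (~b & ~c)) | (b & ~d)) = 0000101011001010
  (~d & ((a & (~b & ~c)) | (b & ~d))) = 0000101010001010

(~d & ((a & (~b & ~c)) | (b & ~d)))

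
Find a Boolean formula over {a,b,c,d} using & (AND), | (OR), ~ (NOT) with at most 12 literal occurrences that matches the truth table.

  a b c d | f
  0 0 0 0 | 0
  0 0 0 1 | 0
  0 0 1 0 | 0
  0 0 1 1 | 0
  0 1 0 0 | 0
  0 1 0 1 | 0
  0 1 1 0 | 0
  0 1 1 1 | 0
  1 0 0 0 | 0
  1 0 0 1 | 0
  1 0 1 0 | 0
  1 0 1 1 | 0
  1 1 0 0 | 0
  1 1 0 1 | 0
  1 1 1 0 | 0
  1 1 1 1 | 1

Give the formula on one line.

((c & ((a | ~c) & d)) & (b & (d & ((c & ~b) | a))))

  ~c = 1100110011001100
  (a | ~c) = 1100110011111111
  ((a | ~c) & d) = 0100010001010101
  (c & ((a | ~c) & d)) = 0000000000010001
  ~b = 1111000011110000
  (c & ~b) = 0011000000110000
  ((c & ~b) | a) = 0011000011111111
  (d & ((c & ~b) | a)) = 0001000001010101
  (b & (d & ((c & ~b) | a))) = 0000000000000101
  ((c & ((a | ~c) & d)) & (b & (d & ((c & ~b) | a)))) = 0000000000000001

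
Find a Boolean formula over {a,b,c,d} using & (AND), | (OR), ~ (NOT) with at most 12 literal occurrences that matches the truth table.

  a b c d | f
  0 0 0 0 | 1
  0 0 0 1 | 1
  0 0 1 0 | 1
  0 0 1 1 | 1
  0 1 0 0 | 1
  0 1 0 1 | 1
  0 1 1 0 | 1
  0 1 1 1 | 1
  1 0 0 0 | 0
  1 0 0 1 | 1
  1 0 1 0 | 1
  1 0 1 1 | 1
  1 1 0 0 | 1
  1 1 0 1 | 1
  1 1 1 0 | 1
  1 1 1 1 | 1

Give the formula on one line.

(((c | b) | d) | (~c & ((~c & ~a) | ((b & a) | d))))

  (c | b) = 0011111100111111
  ((c | b) | d) = 0111111101111111
  ~c = 1100110011001100
  ~a = 1111111100000000
  (~c & ~a) = 1100110000000000
  (b & a) = 0000000000001111
  ((b & a) | d) = 0101010101011111
  ((~c & ~a) | ((b & a) | d)) = 1101110101011111
  (~c & ((~c & ~a) | ((b & a) | d))) = 1100110001001100
  (((c | b) | d) | (~c & ((~c & ~a) | ((b & a) | d)))) = 1111111101111111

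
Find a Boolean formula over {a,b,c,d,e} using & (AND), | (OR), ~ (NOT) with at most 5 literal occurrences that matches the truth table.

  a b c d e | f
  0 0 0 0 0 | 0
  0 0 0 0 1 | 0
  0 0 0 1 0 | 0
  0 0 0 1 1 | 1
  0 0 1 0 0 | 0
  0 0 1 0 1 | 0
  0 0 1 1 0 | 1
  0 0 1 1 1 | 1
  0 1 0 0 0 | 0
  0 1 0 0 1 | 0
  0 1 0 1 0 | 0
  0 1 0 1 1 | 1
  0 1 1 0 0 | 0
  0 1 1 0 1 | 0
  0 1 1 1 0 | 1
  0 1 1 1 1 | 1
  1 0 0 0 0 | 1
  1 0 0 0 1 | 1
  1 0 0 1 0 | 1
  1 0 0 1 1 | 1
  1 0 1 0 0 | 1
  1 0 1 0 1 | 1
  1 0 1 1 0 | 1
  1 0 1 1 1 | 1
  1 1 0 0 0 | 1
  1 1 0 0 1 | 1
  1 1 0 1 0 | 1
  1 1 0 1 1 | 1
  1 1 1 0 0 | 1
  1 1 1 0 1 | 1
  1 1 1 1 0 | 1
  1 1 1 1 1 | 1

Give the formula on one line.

  (d & c) = 00000011000000110000001100000011
  ((d & c) | a) = 00000011000000111111111111111111
  (d & e) = 00010001000100010001000100010001
  (((d & c) | a) | (d & e)) = 00010011000100111111111111111111

(((d & c) | a) | (d & e))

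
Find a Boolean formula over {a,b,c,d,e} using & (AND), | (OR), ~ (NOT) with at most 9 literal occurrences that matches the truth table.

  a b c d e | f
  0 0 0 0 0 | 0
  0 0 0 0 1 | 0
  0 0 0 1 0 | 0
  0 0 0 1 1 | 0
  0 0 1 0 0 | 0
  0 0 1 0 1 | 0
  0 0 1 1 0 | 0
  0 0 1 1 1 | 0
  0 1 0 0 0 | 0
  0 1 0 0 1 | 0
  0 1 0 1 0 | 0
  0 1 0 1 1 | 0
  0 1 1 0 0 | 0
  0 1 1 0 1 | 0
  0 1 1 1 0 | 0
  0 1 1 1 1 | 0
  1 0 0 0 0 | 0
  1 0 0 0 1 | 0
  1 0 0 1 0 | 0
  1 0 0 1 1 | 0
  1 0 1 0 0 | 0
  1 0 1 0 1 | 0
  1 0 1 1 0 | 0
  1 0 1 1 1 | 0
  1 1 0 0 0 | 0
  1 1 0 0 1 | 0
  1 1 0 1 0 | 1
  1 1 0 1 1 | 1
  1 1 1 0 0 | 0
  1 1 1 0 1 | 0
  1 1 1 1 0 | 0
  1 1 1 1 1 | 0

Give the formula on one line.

  (c & d) = 00000011000000110000001100000011
  (a & b) = 00000000000000000000000011111111
  (d & (a & b)) = 00000000000000000000000000110011
  ((c & d) | (d & (a & b))) = 00000011000000110000001100110011
  ~b = 11111111000000001111111100000000
  (a | ~b) = 11111111000000001111111111111111
  ~c = 11110000111100001111000011110000
  ((a | ~b) & ~c) = 11110000000000001111000011110000
  (((c & d) | (d & (a & b))) & ((a | ~b) & ~c)) = 00000000000000000000000000110000

(((c & d) | (d & (a & b))) & ((a | ~b) & ~c))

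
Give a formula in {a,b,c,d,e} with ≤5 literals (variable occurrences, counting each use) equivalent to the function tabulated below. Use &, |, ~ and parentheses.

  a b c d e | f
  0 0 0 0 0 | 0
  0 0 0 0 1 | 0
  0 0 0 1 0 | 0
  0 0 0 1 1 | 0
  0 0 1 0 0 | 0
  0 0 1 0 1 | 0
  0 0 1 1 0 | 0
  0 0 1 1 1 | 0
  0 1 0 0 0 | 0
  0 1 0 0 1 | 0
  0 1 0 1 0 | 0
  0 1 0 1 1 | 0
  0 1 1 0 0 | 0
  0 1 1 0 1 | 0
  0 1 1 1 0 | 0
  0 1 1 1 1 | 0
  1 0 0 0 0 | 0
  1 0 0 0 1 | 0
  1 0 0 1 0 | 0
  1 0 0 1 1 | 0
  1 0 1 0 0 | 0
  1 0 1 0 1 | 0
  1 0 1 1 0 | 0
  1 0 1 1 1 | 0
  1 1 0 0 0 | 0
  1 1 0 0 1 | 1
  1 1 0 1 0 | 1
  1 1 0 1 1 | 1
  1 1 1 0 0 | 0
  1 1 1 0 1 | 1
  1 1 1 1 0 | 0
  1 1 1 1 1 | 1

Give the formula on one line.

((b & a) & ((~c & d) | e))

  (b & a) = 00000000000000000000000011111111
  ~c = 11110000111100001111000011110000
  (~c & d) = 00110000001100000011000000110000
  ((~c & d) | e) = 01110101011101010111010101110101
  ((b & a) & ((~c & d) | e)) = 00000000000000000000000001110101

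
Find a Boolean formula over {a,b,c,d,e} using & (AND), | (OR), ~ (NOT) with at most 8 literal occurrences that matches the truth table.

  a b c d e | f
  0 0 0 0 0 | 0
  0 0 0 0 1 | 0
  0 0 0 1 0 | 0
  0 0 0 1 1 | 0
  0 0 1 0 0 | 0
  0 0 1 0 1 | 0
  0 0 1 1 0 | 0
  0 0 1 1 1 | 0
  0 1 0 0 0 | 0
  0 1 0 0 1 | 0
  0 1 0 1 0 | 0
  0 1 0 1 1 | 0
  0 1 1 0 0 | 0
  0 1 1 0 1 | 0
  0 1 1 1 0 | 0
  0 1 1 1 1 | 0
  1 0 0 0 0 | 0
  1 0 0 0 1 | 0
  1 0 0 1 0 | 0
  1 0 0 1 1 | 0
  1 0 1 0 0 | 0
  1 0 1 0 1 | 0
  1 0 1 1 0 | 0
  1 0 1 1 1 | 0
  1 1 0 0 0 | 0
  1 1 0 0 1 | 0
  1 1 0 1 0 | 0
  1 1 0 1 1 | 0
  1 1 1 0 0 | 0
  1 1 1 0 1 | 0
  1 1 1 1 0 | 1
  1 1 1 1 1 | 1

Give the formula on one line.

(((d & (~a | c)) & a) & (b | ~d))

  ~a = 11111111111111110000000000000000
  (~a | c) = 11111111111111110000111100001111
  (d & (~a | c)) = 00110011001100110000001100000011
  ((d & (~a | c)) & a) = 00000000000000000000001100000011
  ~d = 11001100110011001100110011001100
  (b | ~d) = 11001100111111111100110011111111
  (((d & (~a | c)) & a) & (b | ~d)) = 00000000000000000000000000000011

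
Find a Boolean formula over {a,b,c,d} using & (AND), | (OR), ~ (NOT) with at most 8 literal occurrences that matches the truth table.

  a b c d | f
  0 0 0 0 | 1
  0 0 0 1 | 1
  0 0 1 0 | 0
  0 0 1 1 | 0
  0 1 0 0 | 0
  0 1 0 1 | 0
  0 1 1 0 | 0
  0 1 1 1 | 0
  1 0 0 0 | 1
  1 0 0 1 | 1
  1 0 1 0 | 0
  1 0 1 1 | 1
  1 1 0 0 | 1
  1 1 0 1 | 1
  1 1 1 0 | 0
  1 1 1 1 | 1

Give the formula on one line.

((~c | d) & (((~c | a) & ~b) | a))

  ~c = 1100110011001100
  (~c | d) = 1101110111011101
  (~c | a) = 1100110011111111
  ~b = 1111000011110000
  ((~c | a) & ~b) = 1100000011110000
  (((~c | a) & ~b) | a) = 1100000011111111
  ((~c | d) & (((~c | a) & ~b) | a)) = 1100000011011101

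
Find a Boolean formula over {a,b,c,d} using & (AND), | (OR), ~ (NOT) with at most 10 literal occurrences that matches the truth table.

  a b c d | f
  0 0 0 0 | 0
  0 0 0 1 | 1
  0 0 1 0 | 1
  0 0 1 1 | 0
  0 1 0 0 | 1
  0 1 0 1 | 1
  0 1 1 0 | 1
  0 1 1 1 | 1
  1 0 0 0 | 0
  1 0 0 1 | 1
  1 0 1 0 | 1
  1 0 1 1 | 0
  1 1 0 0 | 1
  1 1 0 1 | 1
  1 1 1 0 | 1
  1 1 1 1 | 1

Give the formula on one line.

(((b | d) & (~c | b)) | ((~b & (~d & c)) | b))

  (b | d) = 0101111101011111
  ~c = 1100110011001100
  (~c | b) = 1100111111001111
  ((b | d) & (~c | b)) = 0100111101001111
  ~b = 1111000011110000
  ~d = 1010101010101010
  (~d & c) = 0010001000100010
  (~b & (~d & c)) = 0010000000100000
  ((~b & (~d & c)) | b) = 0010111100101111
  (((b | d) & (~c | b)) | ((~b & (~d & c)) | b)) = 0110111101101111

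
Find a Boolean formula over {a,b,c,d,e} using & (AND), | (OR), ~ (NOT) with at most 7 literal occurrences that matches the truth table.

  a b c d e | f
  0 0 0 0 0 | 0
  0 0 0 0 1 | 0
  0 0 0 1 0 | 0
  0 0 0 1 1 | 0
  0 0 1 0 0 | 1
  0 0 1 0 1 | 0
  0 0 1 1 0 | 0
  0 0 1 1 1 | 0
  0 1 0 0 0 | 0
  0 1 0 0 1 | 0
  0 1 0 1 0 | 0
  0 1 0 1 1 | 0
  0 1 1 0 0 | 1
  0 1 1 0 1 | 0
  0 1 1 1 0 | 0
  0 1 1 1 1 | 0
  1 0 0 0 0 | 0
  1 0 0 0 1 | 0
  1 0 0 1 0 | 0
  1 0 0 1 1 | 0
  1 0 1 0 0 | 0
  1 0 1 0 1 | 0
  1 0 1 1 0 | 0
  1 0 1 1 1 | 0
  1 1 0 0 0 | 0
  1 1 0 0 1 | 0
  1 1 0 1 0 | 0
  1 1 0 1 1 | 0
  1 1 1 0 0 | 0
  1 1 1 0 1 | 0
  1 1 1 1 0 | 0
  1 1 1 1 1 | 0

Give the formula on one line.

(c & (~e & (~d & ~a)))

  ~e = 10101010101010101010101010101010
  ~d = 11001100110011001100110011001100
  ~a = 11111111111111110000000000000000
  (~d & ~a) = 11001100110011000000000000000000
  (~e & (~d & ~a)) = 10001000100010000000000000000000
  (c & (~e & (~d & ~a))) = 00001000000010000000000000000000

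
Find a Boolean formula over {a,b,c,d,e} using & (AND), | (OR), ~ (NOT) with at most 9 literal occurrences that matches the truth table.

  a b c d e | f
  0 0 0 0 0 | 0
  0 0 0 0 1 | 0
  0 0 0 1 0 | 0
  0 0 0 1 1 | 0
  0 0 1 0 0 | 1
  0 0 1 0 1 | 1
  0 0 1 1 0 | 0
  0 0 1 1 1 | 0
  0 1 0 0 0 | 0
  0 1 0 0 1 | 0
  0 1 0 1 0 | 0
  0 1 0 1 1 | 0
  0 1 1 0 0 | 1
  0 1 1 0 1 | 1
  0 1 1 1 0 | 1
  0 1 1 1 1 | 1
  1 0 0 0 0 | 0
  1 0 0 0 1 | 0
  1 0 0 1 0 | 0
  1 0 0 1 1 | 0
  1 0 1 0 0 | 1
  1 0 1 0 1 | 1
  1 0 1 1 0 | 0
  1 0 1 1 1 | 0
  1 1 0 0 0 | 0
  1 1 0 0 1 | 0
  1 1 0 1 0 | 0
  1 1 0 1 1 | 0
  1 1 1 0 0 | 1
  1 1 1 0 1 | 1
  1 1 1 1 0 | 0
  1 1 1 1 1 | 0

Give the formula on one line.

  ~e = 10101010101010101010101010101010
  (c | ~e) = 10101111101011111010111110101111
  ~a = 11111111111111110000000000000000
  (d & ~a) = 00110011001100110000000000000000
  (b & (d & ~a)) = 00000000001100110000000000000000
  ~d = 11001100110011001100110011001100
  ((b & (d & ~a)) | ~d) = 11001100111111111100110011001100
  ((c | ~e) & ((b & (d & ~a)) | ~d)) = 10001100101011111000110010001100
  (b | ~d) = 11001100111111111100110011111111
  ((b | ~d) & c) = 00001100000011110000110000001111
  (((c | ~e) & ((b & (d & ~a)) | ~d)) & ((b | ~d) & c)) = 00001100000011110000110000001100

(((c | ~e) & ((b & (d & ~a)) | ~d)) & ((b | ~d) & c))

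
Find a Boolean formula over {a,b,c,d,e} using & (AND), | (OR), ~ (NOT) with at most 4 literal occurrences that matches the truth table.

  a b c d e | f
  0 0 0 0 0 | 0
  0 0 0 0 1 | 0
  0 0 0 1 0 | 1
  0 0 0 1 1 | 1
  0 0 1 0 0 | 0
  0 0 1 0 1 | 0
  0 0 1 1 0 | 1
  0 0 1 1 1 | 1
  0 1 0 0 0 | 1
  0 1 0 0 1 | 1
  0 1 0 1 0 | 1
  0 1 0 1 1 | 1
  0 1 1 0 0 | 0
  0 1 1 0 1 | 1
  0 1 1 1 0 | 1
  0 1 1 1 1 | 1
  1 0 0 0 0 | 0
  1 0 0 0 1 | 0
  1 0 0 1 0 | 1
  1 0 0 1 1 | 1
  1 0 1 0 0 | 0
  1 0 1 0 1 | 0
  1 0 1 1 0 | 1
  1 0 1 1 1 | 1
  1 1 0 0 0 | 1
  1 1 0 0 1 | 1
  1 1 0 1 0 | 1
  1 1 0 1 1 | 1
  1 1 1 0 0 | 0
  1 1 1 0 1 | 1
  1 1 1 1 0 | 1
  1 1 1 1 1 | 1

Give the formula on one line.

  ~c = 11110000111100001111000011110000
  (e | ~c) = 11110101111101011111010111110101
  ((e | ~c) & b) = 00000000111101010000000011110101
  (d | ((e | ~c) & b)) = 00110011111101110011001111110111

(d | ((e | ~c) & b))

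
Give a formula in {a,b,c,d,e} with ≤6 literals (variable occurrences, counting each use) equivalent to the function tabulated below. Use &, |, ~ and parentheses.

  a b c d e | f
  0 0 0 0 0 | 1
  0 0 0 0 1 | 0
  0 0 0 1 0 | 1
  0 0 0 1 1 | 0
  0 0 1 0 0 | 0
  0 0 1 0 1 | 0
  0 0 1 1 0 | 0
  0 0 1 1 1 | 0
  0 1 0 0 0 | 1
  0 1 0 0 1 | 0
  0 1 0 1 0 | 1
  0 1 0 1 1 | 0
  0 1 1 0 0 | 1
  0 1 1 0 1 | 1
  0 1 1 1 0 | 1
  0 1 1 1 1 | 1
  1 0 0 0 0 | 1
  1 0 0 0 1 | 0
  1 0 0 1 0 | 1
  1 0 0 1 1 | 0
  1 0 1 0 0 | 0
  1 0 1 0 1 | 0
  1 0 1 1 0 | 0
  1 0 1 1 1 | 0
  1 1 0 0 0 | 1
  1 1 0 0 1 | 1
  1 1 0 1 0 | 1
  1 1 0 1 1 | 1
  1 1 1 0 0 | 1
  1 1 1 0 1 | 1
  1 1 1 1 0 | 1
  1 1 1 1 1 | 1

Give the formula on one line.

((b & (c | a)) | (~e & ~c))

  (c | a) = 00001111000011111111111111111111
  (b & (c | a)) = 00000000000011110000000011111111
  ~e = 10101010101010101010101010101010
  ~c = 11110000111100001111000011110000
  (~e & ~c) = 10100000101000001010000010100000
  ((b & (c | a)) | (~e & ~c)) = 10100000101011111010000011111111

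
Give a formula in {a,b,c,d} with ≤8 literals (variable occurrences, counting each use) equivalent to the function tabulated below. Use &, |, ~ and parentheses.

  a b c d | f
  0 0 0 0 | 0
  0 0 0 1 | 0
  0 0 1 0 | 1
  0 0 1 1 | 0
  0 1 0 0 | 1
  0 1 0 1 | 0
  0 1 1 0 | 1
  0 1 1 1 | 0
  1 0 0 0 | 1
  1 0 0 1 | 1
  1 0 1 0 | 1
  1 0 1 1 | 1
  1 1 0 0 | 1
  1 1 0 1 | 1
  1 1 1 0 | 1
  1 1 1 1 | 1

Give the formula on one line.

  ~d = 1010101010101010
  (c & ~d) = 0010001000100010
  ((c & ~d) | a) = 0010001011111111
  (b & ~d) = 0000101000001010
  (((c & ~d) | a) | (b & ~d)) = 0010101011111111

(((c & ~d) | a) | (b & ~d))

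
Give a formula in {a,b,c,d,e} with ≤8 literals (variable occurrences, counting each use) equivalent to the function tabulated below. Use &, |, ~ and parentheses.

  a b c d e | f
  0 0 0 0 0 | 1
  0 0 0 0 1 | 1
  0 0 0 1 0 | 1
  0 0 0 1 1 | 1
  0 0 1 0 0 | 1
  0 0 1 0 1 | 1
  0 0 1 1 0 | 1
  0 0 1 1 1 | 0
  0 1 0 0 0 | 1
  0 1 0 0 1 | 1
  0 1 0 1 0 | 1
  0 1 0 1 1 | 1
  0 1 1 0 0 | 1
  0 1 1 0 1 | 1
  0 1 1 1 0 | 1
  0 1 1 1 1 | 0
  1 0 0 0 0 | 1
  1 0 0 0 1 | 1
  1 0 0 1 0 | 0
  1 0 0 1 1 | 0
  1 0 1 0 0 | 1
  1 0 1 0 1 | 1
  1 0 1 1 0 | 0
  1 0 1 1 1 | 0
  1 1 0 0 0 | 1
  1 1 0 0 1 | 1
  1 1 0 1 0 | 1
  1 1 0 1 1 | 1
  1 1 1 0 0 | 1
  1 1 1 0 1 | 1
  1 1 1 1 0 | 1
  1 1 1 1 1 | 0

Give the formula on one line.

  ~c = 11110000111100001111000011110000
  ~e = 10101010101010101010101010101010
  (~c | ~e) = 11111010111110101111101011111010
  ~a = 11111111111111110000000000000000
  (~a | b) = 11111111111111110000000011111111
  ((~c | ~e) & (~a | b)) = 11111010111110100000000011111010
  ~d = 11001100110011001100110011001100
  (((~c | ~e) & (~a | b)) | ~d) = 11111110111111101100110011111110

(((~c | ~e) & (~a | b)) | ~d)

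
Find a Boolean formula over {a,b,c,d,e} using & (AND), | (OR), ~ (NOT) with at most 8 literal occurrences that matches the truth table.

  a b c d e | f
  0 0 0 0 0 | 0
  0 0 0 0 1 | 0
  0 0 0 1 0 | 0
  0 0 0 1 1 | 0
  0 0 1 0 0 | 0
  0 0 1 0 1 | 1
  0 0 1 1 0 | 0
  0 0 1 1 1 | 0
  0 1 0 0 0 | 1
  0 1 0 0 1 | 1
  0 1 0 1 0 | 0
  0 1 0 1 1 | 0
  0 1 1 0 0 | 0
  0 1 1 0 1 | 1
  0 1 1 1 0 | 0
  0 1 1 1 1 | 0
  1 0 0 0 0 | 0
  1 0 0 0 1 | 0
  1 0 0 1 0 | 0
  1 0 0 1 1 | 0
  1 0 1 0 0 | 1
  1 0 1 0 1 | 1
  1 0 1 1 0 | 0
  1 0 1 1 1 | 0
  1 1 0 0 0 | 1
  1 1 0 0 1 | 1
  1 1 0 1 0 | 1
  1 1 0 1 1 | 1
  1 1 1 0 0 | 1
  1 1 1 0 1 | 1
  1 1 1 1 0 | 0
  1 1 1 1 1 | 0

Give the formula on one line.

((((e | ~c) | a) & (~d | (~c & a))) & (c | b))

  ~c = 11110000111100001111000011110000
  (e | ~c) = 11110101111101011111010111110101
  ((e | ~c) | a) = 11110101111101011111111111111111
  ~d = 11001100110011001100110011001100
  (~c & a) = 00000000000000001111000011110000
  (~d | (~c & a)) = 11001100110011001111110011111100
  (((e | ~c) | a) & (~d | (~c & a))) = 11000100110001001111110011111100
  (c | b) = 00001111111111110000111111111111
  ((((e | ~c) | a) & (~d | (~c & a))) & (c | b)) = 00000100110001000000110011111100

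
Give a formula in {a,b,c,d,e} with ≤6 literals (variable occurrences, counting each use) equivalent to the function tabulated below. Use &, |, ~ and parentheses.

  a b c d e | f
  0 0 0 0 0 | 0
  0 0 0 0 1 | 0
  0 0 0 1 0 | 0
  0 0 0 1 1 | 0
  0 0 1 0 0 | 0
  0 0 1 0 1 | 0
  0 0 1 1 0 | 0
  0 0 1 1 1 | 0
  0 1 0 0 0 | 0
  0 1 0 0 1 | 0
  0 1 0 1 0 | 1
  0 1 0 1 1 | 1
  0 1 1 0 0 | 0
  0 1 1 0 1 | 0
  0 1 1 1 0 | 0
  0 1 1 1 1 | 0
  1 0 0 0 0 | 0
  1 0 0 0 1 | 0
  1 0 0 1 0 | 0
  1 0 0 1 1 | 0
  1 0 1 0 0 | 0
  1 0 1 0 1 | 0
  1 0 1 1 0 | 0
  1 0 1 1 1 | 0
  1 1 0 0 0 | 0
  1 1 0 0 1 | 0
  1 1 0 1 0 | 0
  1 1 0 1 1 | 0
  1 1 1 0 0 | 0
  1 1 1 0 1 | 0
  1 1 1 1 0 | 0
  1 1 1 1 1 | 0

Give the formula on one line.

  ~a = 11111111111111110000000000000000
  (b & ~a) = 00000000111111110000000000000000
  ~c = 11110000111100001111000011110000
  ((b & ~a) & ~c) = 00000000111100000000000000000000
  (d & ((b & ~a) & ~c)) = 00000000001100000000000000000000

(d & ((b & ~a) & ~c))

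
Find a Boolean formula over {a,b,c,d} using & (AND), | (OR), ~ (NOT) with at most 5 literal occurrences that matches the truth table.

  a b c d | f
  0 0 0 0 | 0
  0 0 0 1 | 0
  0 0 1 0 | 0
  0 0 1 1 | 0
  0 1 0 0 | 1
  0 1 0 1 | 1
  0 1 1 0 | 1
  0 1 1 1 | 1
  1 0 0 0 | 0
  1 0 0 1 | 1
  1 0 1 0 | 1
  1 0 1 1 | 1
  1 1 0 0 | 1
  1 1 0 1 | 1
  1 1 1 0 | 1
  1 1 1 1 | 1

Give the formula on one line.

  (d | b) = 0101111101011111
  (c | (d | b)) = 0111111101111111
  (b | a) = 0000111111111111
  ((c | (d | b)) & (b | a)) = 0000111101111111

((c | (d | b)) & (b | a))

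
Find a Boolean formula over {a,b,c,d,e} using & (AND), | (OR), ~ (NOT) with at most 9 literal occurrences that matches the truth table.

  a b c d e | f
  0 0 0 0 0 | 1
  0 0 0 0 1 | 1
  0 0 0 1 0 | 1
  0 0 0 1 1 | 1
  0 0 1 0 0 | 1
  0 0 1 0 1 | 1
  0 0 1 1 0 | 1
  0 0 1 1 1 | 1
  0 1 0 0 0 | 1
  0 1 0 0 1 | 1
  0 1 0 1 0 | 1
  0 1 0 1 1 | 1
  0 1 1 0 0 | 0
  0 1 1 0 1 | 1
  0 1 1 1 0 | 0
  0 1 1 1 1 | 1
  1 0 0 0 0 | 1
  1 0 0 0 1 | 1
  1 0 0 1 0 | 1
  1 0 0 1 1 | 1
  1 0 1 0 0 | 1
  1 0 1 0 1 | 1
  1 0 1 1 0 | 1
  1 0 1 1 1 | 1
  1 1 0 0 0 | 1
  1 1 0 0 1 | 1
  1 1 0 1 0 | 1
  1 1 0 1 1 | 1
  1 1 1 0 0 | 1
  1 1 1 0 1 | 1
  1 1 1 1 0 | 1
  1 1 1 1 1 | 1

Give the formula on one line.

(((~b | ((e | a) & b)) & c) | ~c)

  ~b = 11111111000000001111111100000000
  (e | a) = 01010101010101011111111111111111
  ((e | a) & b) = 00000000010101010000000011111111
  (~b | ((e | a) & b)) = 11111111010101011111111111111111
  ((~b | ((e | a) & b)) & c) = 00001111000001010000111100001111
  ~c = 11110000111100001111000011110000
  (((~b | ((e | a) & b)) & c) | ~c) = 11111111111101011111111111111111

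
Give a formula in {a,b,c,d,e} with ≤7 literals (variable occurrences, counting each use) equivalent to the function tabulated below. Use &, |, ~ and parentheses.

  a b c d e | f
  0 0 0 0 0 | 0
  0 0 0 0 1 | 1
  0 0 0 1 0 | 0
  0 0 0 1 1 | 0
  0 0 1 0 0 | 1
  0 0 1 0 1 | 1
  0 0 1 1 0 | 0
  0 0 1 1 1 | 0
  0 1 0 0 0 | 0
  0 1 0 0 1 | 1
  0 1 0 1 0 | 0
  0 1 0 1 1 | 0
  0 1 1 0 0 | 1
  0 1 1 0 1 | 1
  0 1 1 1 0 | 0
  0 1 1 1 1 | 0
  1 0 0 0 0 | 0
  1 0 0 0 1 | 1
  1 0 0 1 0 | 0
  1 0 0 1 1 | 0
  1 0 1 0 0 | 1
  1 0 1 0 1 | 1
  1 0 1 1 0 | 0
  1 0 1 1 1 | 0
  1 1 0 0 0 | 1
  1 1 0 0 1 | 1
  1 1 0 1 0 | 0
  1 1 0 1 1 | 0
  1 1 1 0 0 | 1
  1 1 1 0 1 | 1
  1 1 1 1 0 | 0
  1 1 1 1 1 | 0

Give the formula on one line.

(~d & (e | ((c | d) | (b & a))))

  ~d = 11001100110011001100110011001100
  (c | d) = 00111111001111110011111100111111
  (b & a) = 00000000000000000000000011111111
  ((c | d) | (b & a)) = 00111111001111110011111111111111
  (e | ((c | d) | (b & a))) = 01111111011111110111111111111111
  (~d & (e | ((c | d) | (b & a)))) = 01001100010011000100110011001100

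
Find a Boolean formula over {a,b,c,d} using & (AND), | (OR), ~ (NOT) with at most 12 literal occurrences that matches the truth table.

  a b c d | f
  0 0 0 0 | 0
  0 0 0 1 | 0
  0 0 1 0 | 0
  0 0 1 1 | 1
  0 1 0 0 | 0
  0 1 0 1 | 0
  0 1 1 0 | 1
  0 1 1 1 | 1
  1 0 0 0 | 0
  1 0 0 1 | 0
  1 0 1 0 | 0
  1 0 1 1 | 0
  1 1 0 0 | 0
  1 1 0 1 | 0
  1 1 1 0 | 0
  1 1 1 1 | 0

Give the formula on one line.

  ~c = 1100110011001100
  ~a = 1111111100000000
  (~c | ~a) = 1111111111001100
  ((~c | ~a) & c) = 0011001100000000
  (d & ((~c | ~a) & c)) = 0001000100000000
  (b & ~a) = 0000111100000000
  ((b & ~a) | ~c) = 1100111111001100
  (~a & ((b & ~a) | ~c)) = 1100111100000000
  ((~a & ((b & ~a) | ~c)) & c) = 0000001100000000
  ((d & ((~c | ~a) & c)) | ((~a & ((b & ~a) | ~c)) & c)) = 0001001100000000

((d & ((~c | ~a) & c)) | ((~a & ((b & ~a) | ~c)) & c))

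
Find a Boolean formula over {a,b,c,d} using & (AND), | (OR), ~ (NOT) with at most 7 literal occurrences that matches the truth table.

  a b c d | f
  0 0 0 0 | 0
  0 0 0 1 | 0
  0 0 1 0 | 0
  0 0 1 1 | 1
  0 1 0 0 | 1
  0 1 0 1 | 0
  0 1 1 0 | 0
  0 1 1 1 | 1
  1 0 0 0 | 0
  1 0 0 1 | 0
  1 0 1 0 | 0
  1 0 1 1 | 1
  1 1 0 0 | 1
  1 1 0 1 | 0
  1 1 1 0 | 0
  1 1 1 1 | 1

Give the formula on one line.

((c & d) | ((~c & ~d) & b))

  (c & d) = 0001000100010001
  ~c = 1100110011001100
  ~d = 1010101010101010
  (~c & ~d) = 1000100010001000
  ((~c & ~d) & b) = 0000100000001000
  ((c & d) | ((~c & ~d) & b)) = 0001100100011001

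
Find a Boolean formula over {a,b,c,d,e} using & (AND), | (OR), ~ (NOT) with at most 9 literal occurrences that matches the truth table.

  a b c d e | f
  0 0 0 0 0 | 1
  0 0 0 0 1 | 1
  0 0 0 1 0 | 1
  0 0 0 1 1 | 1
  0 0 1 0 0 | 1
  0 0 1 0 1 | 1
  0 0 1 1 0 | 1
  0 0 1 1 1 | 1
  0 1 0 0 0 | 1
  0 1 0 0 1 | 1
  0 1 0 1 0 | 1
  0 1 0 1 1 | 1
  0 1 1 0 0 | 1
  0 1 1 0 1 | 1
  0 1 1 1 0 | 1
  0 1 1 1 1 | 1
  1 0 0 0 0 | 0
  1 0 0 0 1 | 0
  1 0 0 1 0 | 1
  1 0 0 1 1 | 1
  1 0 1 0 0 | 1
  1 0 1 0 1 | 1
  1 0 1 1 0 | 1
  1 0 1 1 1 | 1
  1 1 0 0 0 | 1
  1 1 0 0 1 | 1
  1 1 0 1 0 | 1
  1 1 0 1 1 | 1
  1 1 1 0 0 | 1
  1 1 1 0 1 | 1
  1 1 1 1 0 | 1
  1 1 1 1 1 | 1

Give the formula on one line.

((((e | ~d) & b) & ~c) | ((~a | d) | c))

  ~d = 11001100110011001100110011001100
  (e | ~d) = 11011101110111011101110111011101
  ((e | ~d) & b) = 00000000110111010000000011011101
  ~c = 11110000111100001111000011110000
  (((e | ~d) & b) & ~c) = 00000000110100000000000011010000
  ~a = 11111111111111110000000000000000
  (~a | d) = 11111111111111110011001100110011
  ((~a | d) | c) = 11111111111111110011111100111111
  ((((e | ~d) & b) & ~c) | ((~a | d) | c)) = 11111111111111110011111111111111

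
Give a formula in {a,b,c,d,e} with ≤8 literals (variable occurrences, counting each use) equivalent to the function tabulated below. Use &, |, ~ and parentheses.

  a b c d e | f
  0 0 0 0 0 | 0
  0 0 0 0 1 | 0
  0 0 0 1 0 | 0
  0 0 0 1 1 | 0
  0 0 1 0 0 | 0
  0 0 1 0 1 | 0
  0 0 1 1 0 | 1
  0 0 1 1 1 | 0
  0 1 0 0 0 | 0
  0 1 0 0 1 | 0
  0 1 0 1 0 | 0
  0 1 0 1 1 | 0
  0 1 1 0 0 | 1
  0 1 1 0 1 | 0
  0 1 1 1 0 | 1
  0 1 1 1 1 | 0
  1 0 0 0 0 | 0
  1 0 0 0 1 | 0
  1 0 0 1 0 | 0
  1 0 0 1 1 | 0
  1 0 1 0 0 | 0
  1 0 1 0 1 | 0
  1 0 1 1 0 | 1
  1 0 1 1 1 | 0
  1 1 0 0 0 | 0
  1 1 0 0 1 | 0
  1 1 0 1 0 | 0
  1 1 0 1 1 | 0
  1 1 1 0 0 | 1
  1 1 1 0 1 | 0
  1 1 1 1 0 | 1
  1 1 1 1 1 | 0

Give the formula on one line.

  ~e = 10101010101010101010101010101010
  (b & ~e) = 00000000101010100000000010101010
  ~b = 11111111000000001111111100000000
  ~d = 11001100110011001100110011001100
  (~b & ~d) = 11001100000000001100110000000000
  (~e | (~b & ~d)) = 11101110101010101110111010101010
  ((~e | (~b & ~d)) & d) = 00100010001000100010001000100010
  ((b & ~e) | ((~e | (~b & ~d)) & d)) = 00100010101010100010001010101010
  (((b & ~e) | ((~e | (~b & ~d)) & d)) & c) = 00000010000010100000001000001010

(((b & ~e) | ((~e | (~b & ~d)) & d)) & c)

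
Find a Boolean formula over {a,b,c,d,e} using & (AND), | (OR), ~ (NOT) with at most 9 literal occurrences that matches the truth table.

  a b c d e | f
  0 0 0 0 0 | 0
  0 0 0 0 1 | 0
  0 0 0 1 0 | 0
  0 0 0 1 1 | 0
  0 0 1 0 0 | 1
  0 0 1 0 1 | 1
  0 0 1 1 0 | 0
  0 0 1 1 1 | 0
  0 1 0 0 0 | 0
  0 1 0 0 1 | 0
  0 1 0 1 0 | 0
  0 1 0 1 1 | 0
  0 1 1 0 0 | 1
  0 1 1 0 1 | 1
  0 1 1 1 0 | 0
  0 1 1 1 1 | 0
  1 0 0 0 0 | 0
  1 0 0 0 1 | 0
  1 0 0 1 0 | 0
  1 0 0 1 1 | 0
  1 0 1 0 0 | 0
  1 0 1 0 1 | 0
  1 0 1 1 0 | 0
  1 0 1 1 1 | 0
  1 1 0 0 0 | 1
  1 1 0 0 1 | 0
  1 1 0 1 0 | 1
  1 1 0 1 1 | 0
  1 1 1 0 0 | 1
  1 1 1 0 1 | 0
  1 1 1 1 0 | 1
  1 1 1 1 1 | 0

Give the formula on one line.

  ~a = 11111111111111110000000000000000
  ~b = 11111111000000001111111100000000
  (~b & a) = 00000000000000001111111100000000
  (~a | (~b & a)) = 11111111111111111111111100000000
  ~e = 10101010101010101010101010101010
  ((~a | (~b & a)) | ~e) = 11111111111111111111111110101010
  (a & b) = 00000000000000000000000011111111
  ~d = 11001100110011001100110011001100
  (c & ~d) = 00001100000011000000110000001100
  (~a & (c & ~d)) = 00001100000011000000000000000000
  ((a & b) | (~a & (c & ~d))) = 00001100000011000000000011111111
  (((~a | (~b & a)) | ~e) & ((a & b) | (~a & (c & ~d)))) = 00001100000011000000000010101010

(((~a | (~b & a)) | ~e) & ((a & b) | (~a & (c & ~d))))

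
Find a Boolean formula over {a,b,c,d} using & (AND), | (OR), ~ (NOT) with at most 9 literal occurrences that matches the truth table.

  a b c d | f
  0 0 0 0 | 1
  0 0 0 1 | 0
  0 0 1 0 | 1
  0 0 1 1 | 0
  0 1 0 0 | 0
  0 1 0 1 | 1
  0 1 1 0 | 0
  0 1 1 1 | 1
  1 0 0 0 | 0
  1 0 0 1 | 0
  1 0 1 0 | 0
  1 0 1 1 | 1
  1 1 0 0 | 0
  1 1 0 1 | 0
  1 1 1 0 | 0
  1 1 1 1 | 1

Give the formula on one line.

  ~b = 1111000011110000
  (~b | d) = 1111010111110101
  ~d = 1010101010101010
  (a | ~d) = 1010101011111111
  (b | (a | ~d)) = 1010111111111111
  ((~b | d) & (b | (a | ~d))) = 1010010111110101
  ~a = 1111111100000000
  (c | ~a) = 1111111100110011
  (((~b | d) & (b | (a | ~d))) & (c | ~a)) = 1010010100110001
  (d | ~a) = 1111111101010101
  ((((~b | d) & (b | (a | ~d))) & (c | ~a)) & (d | ~a)) = 1010010100010001

((((~b | d) & (b | (a | ~d))) & (c | ~a)) & (d | ~a))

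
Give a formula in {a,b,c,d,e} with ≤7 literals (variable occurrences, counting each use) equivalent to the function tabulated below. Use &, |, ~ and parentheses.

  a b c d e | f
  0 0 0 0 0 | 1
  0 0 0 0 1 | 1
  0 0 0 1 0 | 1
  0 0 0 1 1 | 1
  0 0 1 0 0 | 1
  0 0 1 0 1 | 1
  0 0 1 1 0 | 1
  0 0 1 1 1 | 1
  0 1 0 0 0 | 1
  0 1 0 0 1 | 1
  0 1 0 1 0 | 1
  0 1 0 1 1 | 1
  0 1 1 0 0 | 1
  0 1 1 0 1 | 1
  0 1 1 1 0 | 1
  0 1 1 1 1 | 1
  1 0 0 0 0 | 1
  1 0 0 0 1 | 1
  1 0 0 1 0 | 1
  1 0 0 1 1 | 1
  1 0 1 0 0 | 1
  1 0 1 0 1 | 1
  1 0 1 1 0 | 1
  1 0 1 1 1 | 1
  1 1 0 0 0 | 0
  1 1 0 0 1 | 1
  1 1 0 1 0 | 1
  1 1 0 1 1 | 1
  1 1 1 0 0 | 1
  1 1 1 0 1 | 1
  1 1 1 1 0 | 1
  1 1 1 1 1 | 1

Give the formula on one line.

  ~b = 11111111000000001111111100000000
  (~b | e) = 11111111010101011111111101010101
  ~e = 10101010101010101010101010101010
  (b & d) = 00000000001100110000000000110011
  ((b & d) | c) = 00001111001111110000111100111111
  ~a = 11111111111111110000000000000000
  (((b & d) | c) | ~a) = 11111111111111110000111100111111
  (~e & (((b & d) | c) | ~a)) = 10101010101010100000101000101010
  ((~b | e) | (~e & (((b & d) | c) | ~a))) = 11111111111111111111111101111111

((~b | e) | (~e & (((b & d) | c) | ~a)))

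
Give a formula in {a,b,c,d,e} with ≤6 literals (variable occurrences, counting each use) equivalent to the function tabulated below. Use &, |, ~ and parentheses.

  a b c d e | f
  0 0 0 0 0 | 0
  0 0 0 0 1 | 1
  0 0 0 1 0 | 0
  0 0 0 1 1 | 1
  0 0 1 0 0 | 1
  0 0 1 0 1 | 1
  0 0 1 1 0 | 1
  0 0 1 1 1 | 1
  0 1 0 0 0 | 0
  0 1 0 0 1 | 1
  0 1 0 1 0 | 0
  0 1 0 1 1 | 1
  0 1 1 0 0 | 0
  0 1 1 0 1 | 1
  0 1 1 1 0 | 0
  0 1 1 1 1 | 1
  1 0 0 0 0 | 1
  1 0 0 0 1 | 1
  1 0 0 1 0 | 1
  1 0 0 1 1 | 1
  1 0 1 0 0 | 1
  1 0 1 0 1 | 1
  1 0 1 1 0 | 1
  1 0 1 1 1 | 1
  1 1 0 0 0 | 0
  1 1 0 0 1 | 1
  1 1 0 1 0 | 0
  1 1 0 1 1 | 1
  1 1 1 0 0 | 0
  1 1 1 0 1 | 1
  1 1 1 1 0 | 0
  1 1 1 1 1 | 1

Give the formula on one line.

((~b & (a | c)) | e)

  ~b = 11111111000000001111111100000000
  (a | c) = 00001111000011111111111111111111
  (~b & (a | c)) = 00001111000000001111111100000000
  ((~b & (a | c)) | e) = 01011111010101011111111101010101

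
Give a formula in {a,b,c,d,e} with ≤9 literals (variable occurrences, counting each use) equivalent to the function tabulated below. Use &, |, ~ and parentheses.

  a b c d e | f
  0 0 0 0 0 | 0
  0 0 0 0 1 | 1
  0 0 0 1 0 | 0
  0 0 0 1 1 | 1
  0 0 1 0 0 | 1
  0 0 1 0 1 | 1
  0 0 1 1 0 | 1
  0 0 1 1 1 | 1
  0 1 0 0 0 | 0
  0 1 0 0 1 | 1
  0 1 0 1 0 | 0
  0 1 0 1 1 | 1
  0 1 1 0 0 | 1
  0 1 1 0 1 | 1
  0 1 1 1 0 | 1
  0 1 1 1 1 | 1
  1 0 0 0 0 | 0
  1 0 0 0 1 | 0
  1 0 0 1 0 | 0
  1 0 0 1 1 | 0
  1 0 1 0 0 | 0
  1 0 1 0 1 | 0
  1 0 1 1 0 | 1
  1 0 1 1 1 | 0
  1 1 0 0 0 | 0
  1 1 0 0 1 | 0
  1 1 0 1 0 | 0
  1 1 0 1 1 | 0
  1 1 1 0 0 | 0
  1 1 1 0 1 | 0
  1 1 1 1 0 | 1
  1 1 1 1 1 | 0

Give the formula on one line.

(((a & b) | (e | c)) & ((d & (c & ~e)) | ~a))

  (a & b) = 00000000000000000000000011111111
  (e | c) = 01011111010111110101111101011111
  ((a & b) | (e | c)) = 01011111010111110101111111111111
  ~e = 10101010101010101010101010101010
  (c & ~e) = 00001010000010100000101000001010
  (d & (c & ~e)) = 00000010000000100000001000000010
  ~a = 11111111111111110000000000000000
  ((d & (c & ~e)) | ~a) = 11111111111111110000001000000010
  (((a & b) | (e | c)) & ((d & (c & ~e)) | ~a)) = 01011111010111110000001000000010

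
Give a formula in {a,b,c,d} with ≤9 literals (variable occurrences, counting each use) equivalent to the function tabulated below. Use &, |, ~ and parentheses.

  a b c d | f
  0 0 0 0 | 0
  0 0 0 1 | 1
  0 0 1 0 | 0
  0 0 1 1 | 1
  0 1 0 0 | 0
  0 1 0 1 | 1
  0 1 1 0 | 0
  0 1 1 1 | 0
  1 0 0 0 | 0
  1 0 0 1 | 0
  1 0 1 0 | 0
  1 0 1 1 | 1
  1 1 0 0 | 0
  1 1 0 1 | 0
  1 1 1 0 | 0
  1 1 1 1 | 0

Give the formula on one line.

  ~b = 1111000011110000
  (~b & c) = 0011000000110000
  ~c = 1100110011001100
  (a | d) = 0101010111111111
  (~c & (a | d)) = 0100010011001100
  ~a = 1111111100000000
  ((~c & (a | d)) & ~a) = 0100010000000000
  ((~b & c) | ((~c & (a | d)) & ~a)) = 0111010000110000
  (d & ((~b & c) | ((~c & (a | d)) & ~a))) = 0101010000010000

(d & ((~b & c) | ((~c & (a | d)) & ~a)))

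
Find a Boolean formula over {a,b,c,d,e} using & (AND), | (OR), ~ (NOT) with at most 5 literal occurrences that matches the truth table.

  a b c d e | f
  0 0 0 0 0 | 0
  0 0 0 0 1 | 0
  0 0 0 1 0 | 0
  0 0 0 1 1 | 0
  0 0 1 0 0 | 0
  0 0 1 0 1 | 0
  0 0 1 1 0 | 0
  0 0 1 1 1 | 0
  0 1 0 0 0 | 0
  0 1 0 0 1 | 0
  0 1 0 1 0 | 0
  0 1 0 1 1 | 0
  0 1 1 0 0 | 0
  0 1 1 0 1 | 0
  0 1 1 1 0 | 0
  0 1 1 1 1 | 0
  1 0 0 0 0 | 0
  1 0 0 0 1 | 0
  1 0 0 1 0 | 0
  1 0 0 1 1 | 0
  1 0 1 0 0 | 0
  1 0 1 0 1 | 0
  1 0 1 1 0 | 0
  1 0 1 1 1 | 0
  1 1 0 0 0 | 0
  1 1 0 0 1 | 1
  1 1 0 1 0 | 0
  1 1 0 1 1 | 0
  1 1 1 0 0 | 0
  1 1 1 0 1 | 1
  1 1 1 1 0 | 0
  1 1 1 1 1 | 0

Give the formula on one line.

((a & e) & (b & ~d))

  (a & e) = 00000000000000000101010101010101
  ~d = 11001100110011001100110011001100
  (b & ~d) = 00000000110011000000000011001100
  ((a & e) & (b & ~d)) = 00000000000000000000000001000100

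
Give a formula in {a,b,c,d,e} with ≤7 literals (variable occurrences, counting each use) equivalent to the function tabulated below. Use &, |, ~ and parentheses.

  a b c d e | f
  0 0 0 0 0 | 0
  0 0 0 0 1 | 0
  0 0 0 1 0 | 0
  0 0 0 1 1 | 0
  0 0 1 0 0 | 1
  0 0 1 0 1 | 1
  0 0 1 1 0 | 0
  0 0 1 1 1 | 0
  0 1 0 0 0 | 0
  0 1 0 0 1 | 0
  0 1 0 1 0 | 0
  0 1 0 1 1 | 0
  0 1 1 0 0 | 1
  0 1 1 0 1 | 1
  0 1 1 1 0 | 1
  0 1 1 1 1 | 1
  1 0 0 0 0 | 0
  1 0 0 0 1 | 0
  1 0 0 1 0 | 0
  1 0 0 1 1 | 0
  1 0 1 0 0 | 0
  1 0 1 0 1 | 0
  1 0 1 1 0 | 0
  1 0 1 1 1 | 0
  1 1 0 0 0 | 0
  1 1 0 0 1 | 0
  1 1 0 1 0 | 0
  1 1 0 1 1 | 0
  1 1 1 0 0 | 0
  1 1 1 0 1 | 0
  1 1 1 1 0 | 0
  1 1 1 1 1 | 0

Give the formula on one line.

(((a | b) | ~d) & (c & ~a))

  (a | b) = 00000000111111111111111111111111
  ~d = 11001100110011001100110011001100
  ((a | b) | ~d) = 11001100111111111111111111111111
  ~a = 11111111111111110000000000000000
  (c & ~a) = 00001111000011110000000000000000
  (((a | b) | ~d) & (c & ~a)) = 00001100000011110000000000000000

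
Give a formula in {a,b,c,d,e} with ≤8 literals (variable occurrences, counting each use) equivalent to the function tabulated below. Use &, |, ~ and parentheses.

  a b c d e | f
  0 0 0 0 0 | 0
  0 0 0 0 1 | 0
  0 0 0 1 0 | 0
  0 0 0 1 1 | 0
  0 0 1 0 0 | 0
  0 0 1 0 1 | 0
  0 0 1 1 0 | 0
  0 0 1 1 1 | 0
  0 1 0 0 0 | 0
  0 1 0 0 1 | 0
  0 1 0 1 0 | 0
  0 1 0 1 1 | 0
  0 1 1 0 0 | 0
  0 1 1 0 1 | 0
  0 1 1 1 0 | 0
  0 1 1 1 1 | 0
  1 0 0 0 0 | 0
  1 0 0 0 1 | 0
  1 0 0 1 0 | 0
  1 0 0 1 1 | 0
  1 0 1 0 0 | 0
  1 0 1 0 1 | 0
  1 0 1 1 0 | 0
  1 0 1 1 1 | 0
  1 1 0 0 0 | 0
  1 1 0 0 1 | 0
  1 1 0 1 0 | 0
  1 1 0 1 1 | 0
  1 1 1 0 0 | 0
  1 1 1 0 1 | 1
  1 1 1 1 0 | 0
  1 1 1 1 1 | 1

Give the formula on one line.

(e & ((a & b) & (c & (((d & a) | ~c) | e))))

  (a & b) = 00000000000000000000000011111111
  (d & a) = 00000000000000000011001100110011
  ~c = 11110000111100001111000011110000
  ((d & a) | ~c) = 11110000111100001111001111110011
  (((d & a) | ~c) | e) = 11110101111101011111011111110111
  (c & (((d & a) | ~c) | e)) = 00000101000001010000011100000111
  ((a & b) & (c & (((d & a) | ~c) | e))) = 00000000000000000000000000000111
  (e & ((a & b) & (c & (((d & a) | ~c) | e)))) = 00000000000000000000000000000101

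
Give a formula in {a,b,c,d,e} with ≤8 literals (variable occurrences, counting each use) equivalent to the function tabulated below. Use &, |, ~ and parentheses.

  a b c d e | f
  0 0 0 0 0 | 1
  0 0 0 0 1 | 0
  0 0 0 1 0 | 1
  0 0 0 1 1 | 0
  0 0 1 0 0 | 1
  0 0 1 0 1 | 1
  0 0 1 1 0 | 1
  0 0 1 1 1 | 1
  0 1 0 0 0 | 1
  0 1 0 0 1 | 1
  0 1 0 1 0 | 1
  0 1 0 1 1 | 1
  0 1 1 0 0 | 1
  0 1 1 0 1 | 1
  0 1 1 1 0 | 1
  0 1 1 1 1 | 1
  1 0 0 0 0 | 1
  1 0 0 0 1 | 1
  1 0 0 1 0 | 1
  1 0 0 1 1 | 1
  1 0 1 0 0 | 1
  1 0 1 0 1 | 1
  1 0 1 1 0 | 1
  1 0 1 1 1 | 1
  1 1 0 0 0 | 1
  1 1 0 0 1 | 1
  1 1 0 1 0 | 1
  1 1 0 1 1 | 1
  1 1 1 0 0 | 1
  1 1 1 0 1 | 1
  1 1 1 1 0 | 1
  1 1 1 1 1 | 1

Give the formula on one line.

  (b | c) = 00001111111111110000111111111111
  (e & (b | c)) = 00000101010101010000010101010101
  (c | (e & (b | c))) = 00001111010111110000111101011111
  (b & e) = 00000000010101010000000001010101
  ~e = 10101010101010101010101010101010
  ((b & e) | ~e) = 10101010111111111010101011111111
  ((c | (e & (b | c))) | ((b & e) | ~e)) = 10101111111111111010111111111111
  (((c | (e & (b | c))) | ((b & e) | ~e)) | a) = 10101111111111111111111111111111

(((c | (e & (b | c))) | ((b & e) | ~e)) | a)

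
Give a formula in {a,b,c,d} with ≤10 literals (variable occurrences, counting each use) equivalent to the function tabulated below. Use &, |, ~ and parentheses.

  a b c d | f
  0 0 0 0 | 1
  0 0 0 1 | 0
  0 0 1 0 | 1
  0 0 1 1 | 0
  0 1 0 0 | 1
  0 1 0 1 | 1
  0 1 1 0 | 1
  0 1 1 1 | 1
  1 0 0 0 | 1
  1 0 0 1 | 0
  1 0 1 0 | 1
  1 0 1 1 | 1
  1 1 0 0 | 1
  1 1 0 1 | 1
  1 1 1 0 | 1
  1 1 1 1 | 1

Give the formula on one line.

((~d | ((~d | c) & (b | a))) | (b & (a | d)))

  ~d = 1010101010101010
  (~d | c) = 1011101110111011
  (b | a) = 0000111111111111
  ((~d | c) & (b | a)) = 0000101110111011
  (~d | ((~d | c) & (b | a))) = 1010101110111011
  (a | d) = 0101010111111111
  (b & (a | d)) = 0000010100001111
  ((~d | ((~d | c) & (b | a))) | (b & (a | d))) = 1010111110111111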